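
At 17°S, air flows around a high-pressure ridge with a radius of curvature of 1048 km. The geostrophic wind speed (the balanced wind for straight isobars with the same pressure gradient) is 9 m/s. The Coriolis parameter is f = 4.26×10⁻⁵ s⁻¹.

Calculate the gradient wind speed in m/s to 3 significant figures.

Around a high, pressure-gradient force acts outward with centrifugal, so Coriolis balances both:
fV = (1/ρ)|∂P/∂n| + V²/R  →  V² − fR·V + fR·V_g = 0
With fR = 4.26×10⁻⁵ × 1048×10³ m = 44.6 m/s:
V = [fR − √((fR)² − 4 fR V_g)]/2 = [44.6 − √(44.6² − 4×44.6×9)]/2 = 12.5 m/s
Supergeostrophic (V > V_g = 9 m/s), as expected around a high.

12.5 m/s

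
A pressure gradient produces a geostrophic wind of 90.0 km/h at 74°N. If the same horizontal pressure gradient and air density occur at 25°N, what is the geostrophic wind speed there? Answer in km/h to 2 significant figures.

200 km/h

With the same pressure gradient and density, V_g ∝ 1/f ∝ 1/sin φ.
V₂ = V₁ · sin φ₁ / sin φ₂ = 90.0 × sin 74° / sin 25°
V₂ = 90.0 × 0.9613/0.4226 = 200 km/h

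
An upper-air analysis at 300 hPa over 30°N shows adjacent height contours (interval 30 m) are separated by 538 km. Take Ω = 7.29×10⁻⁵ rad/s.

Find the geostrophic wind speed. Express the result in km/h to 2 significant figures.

Coriolis parameter at 30°N:
f = 2Ω sin φ = 2 × 7.29×10⁻⁵ × sin 30° = 7.29×10⁻⁵ s⁻¹
Height gradient: |∂Z/∂n| = 30 m / 538000 m = 5.58×10⁻⁵
On a pressure surface, geostrophic balance gives V_g = (g/f)|∂Z/∂n|:
V_g = 9.81 × 5.58×10⁻⁵ / 7.29×10⁻⁵ = 7.50 m/s
Converting: 7.50 m/s × 3.6 = 27 km/h

27 km/h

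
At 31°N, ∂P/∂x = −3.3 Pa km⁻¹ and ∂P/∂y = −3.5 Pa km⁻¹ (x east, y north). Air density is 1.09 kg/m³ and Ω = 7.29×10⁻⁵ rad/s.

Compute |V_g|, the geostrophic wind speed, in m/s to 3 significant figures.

Coriolis parameter at 31°N:
f = 2Ω sin φ = 2 × 7.29×10⁻⁵ × sin 31° = 7.51×10⁻⁵ s⁻¹
Component geostrophic relations (x east, y north):
u_g = −(1/(fρ)) ∂P/∂y,  v_g = (1/(fρ)) ∂P/∂x
u_g = −(−3.5×10⁻³)/(7.51×10⁻⁵ × 1.09) = 42.8 m/s;  v_g = (−3.3×10⁻³)/(7.51×10⁻⁵ × 1.09) = −40.3 m/s
|V_g| = √(u_g² + v_g²) = 58.8 m/s

58.8 m/s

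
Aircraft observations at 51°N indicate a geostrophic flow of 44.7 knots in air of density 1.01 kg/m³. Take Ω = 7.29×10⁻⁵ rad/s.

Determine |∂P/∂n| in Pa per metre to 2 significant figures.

Coriolis parameter at 51°N:
f = 2Ω sin φ = 2 × 7.29×10⁻⁵ × sin 51° = 1.13×10⁻⁴ s⁻¹
Wind speed in SI: 44.7 knots = 23.0 m/s
Geostrophic balance rearranged: |∂P/∂n| = f ρ V_g
|∂P/∂n| = 1.13×10⁻⁴ × 1.01 × 23.0 = 2.63×10⁻³ Pa/m

2.6×10⁻³ Pa/m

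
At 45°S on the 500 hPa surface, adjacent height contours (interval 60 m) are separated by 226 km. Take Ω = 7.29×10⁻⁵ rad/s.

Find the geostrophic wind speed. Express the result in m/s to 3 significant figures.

Coriolis parameter at 45°S:
f = 2Ω sin φ = 2 × 7.29×10⁻⁵ × sin 45° = 1.03×10⁻⁴ s⁻¹
Height gradient: |∂Z/∂n| = 60 m / 226000 m = 2.65×10⁻⁴
On a pressure surface, geostrophic balance gives V_g = (g/f)|∂Z/∂n|:
V_g = 9.81 × 2.65×10⁻⁴ / 1.03×10⁻⁴ = 25.3 m/s

25.3 m/s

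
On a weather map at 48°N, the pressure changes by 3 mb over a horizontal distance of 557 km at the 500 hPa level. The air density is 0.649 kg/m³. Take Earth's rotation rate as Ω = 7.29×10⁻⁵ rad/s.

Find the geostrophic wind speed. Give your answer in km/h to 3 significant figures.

Coriolis parameter at 48°N:
f = 2Ω sin φ = 2 × 7.29×10⁻⁵ × sin 48° = 1.08×10⁻⁴ s⁻¹
Pressure gradient: |∂P/∂n| = 300 Pa / 557000 m = 5.39×10⁻⁴ Pa/m
Geostrophic balance (pressure-gradient force = Coriolis force):
V_g = (1/(fρ)) |∂P/∂n| = 5.39×10⁻⁴ / (1.08×10⁻⁴ × 0.649) = 7.66 m/s
Converting: 7.66 m/s × 3.6 = 27.6 km/h

27.6 km/h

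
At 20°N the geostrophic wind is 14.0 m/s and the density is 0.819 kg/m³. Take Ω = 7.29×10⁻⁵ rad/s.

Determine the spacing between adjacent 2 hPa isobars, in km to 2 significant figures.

Coriolis parameter at 20°N:
f = 2Ω sin φ = 2 × 7.29×10⁻⁵ × sin 20° = 4.99×10⁻⁵ s⁻¹
Geostrophic balance rearranged: |∂P/∂n| = f ρ V_g
|∂P/∂n| = 4.99×10⁻⁵ × 0.819 × 14.0 = 5.72×10⁻⁴ Pa/m
Isobar spacing: Δn = ΔP/|∂P/∂n| = 200 Pa / 5.72×10⁻⁴ Pa/m = 349791 m ≈ 350 km

350 km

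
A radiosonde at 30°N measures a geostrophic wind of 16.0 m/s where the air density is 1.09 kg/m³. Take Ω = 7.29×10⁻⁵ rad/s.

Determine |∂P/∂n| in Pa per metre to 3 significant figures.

1.27×10⁻³ Pa/m

Coriolis parameter at 30°N:
f = 2Ω sin φ = 2 × 7.29×10⁻⁵ × sin 30° = 7.29×10⁻⁵ s⁻¹
Geostrophic balance rearranged: |∂P/∂n| = f ρ V_g
|∂P/∂n| = 7.29×10⁻⁵ × 1.09 × 16.0 = 1.27×10⁻³ Pa/m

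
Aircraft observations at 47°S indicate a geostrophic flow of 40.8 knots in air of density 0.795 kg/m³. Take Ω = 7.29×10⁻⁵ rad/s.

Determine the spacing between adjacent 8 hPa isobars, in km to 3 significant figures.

450 km

Coriolis parameter at 47°S:
f = 2Ω sin φ = 2 × 7.29×10⁻⁵ × sin 47° = 1.07×10⁻⁴ s⁻¹
Wind speed in SI: 40.8 knots = 21.0 m/s
Geostrophic balance rearranged: |∂P/∂n| = f ρ V_g
|∂P/∂n| = 1.07×10⁻⁴ × 0.795 × 21.0 = 1.78×10⁻³ Pa/m
Isobar spacing: Δn = ΔP/|∂P/∂n| = 800 Pa / 1.78×10⁻³ Pa/m = 449614 m ≈ 450 km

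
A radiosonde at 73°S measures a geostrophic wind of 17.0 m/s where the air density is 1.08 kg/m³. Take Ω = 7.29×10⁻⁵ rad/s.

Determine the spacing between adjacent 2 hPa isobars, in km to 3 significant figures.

Coriolis parameter at 73°S:
f = 2Ω sin φ = 2 × 7.29×10⁻⁵ × sin 73° = 1.39×10⁻⁴ s⁻¹
Geostrophic balance rearranged: |∂P/∂n| = f ρ V_g
|∂P/∂n| = 1.39×10⁻⁴ × 1.08 × 17.0 = 2.56×10⁻³ Pa/m
Isobar spacing: Δn = ΔP/|∂P/∂n| = 200 Pa / 2.56×10⁻³ Pa/m = 78127 m ≈ 78.1 km

78.1 km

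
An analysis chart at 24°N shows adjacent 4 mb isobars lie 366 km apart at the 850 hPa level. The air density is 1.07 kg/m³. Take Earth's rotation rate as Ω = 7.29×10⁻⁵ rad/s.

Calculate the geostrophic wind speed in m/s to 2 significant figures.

Coriolis parameter at 24°N:
f = 2Ω sin φ = 2 × 7.29×10⁻⁵ × sin 24° = 5.93×10⁻⁵ s⁻¹
Pressure gradient: |∂P/∂n| = 400 Pa / 366000 m = 1.09×10⁻³ Pa/m
Geostrophic balance (pressure-gradient force = Coriolis force):
V_g = (1/(fρ)) |∂P/∂n| = 1.09×10⁻³ / (5.93×10⁻⁵ × 1.07) = 17.2 m/s

17 m/s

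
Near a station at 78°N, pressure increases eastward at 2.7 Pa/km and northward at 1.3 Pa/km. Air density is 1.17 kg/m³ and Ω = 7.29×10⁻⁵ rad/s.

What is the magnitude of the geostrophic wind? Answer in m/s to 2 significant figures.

18 m/s

Coriolis parameter at 78°N:
f = 2Ω sin φ = 2 × 7.29×10⁻⁵ × sin 78° = 1.43×10⁻⁴ s⁻¹
Component geostrophic relations (x east, y north):
u_g = −(1/(fρ)) ∂P/∂y,  v_g = (1/(fρ)) ∂P/∂x
u_g = −(1.3×10⁻³)/(1.43×10⁻⁴ × 1.17) = −7.79 m/s;  v_g = (2.7×10⁻³)/(1.43×10⁻⁴ × 1.17) = 16.2 m/s
|V_g| = √(u_g² + v_g²) = 18.0 m/s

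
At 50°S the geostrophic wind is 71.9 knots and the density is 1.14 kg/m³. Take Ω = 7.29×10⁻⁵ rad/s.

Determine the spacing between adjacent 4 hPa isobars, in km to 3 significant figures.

Coriolis parameter at 50°S:
f = 2Ω sin φ = 2 × 7.29×10⁻⁵ × sin 50° = 1.12×10⁻⁴ s⁻¹
Wind speed in SI: 71.9 knots = 37.0 m/s
Geostrophic balance rearranged: |∂P/∂n| = f ρ V_g
|∂P/∂n| = 1.12×10⁻⁴ × 1.14 × 37.0 = 4.71×10⁻³ Pa/m
Isobar spacing: Δn = ΔP/|∂P/∂n| = 400 Pa / 4.71×10⁻³ Pa/m = 84933 m ≈ 84.9 km

84.9 km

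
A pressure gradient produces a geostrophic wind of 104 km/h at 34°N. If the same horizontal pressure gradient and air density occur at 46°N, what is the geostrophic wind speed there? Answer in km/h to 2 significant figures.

81 km/h

With the same pressure gradient and density, V_g ∝ 1/f ∝ 1/sin φ.
V₂ = V₁ · sin φ₁ / sin φ₂ = 104 × sin 34° / sin 46°
V₂ = 104 × 0.5592/0.7193 = 81 km/h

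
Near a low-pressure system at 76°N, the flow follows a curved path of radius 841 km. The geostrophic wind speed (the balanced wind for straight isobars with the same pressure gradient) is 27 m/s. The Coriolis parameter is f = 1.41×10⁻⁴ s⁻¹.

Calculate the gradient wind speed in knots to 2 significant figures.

Around a low, centrifugal force acts outward with Coriolis, so pressure-gradient force balances both:
(1/ρ)|∂P/∂n| = fV + V²/R  →  V² + fR·V − fR·V_g = 0
With fR = 1.41×10⁻⁴ × 841×10³ m = 119 m/s:
V = [−fR + √((fR)² + 4 fR V_g)]/2 = [−119 + √(119² + 4×119×27)]/2 = 22.7 m/s
Subgeostrophic (V < V_g = 27 m/s), as expected around a low.
Converting: 22.7 m/s × 1.944 = 44 knots

44 knots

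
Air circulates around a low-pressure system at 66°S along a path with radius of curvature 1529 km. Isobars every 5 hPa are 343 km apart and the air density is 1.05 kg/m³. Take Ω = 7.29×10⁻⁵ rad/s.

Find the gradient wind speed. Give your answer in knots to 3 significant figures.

19.3 knots

Coriolis parameter at 66°S:
f = 2Ω sin φ = 2 × 7.29×10⁻⁵ × sin 66° = 1.33×10⁻⁴ s⁻¹
Pressure gradient: |∂P/∂n| = 500 Pa / 343000 m = 1.46×10⁻³ Pa/m
Geostrophic speed: V_g = |∂P/∂n|/(fρ) = 1.46×10⁻³/(1.33×10⁻⁴ × 1.05) = 10.4 m/s
Around a low, centrifugal force acts outward with Coriolis, so pressure-gradient force balances both:
(1/ρ)|∂P/∂n| = fV + V²/R  →  V² + fR·V − fR·V_g = 0
With fR = 1.33×10⁻⁴ × 1529×10³ m = 204 m/s:
V = [−fR + √((fR)² + 4 fR V_g)]/2 = [−204 + √(204² + 4×204×10.4)]/2 = 9.94 m/s
Subgeostrophic (V < V_g = 10.4 m/s), as expected around a low.
Converting: 9.94 m/s × 1.944 = 19.3 knots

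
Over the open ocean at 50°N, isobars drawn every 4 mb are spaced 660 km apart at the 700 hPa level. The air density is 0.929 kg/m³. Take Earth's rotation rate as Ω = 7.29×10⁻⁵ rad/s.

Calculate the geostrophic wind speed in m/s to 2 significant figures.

5.8 m/s

Coriolis parameter at 50°N:
f = 2Ω sin φ = 2 × 7.29×10⁻⁵ × sin 50° = 1.12×10⁻⁴ s⁻¹
Pressure gradient: |∂P/∂n| = 400 Pa / 660000 m = 6.06×10⁻⁴ Pa/m
Geostrophic balance (pressure-gradient force = Coriolis force):
V_g = (1/(fρ)) |∂P/∂n| = 6.06×10⁻⁴ / (1.12×10⁻⁴ × 0.929) = 5.84 m/s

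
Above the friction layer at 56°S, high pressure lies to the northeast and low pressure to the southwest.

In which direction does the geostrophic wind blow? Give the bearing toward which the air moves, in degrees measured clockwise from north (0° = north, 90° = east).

The pressure-gradient force points toward the southwest (bearing 225°).
Geostrophic balance: in the Southern Hemisphere the Coriolis force deflects motion to the left, so the geostrophic wind blows 90° to the left of the pressure-gradient force (low pressure on the right).
Rotating 225° by 90° counterclockwise gives 135° — the wind blows toward the southeast.

135°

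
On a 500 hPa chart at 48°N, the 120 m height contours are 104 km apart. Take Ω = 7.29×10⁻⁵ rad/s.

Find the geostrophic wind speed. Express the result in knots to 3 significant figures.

Coriolis parameter at 48°N:
f = 2Ω sin φ = 2 × 7.29×10⁻⁵ × sin 48° = 1.08×10⁻⁴ s⁻¹
Height gradient: |∂Z/∂n| = 120 m / 104000 m = 1.15×10⁻³
On a pressure surface, geostrophic balance gives V_g = (g/f)|∂Z/∂n|:
V_g = 9.81 × 1.15×10⁻³ / 1.08×10⁻⁴ = 104 m/s
Converting: 104 m/s × 1.944 = 203 knots

203 knots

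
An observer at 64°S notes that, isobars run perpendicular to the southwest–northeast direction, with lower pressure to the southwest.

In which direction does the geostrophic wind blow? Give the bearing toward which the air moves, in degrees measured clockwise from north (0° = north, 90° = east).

135°

The pressure-gradient force points toward the southwest (bearing 225°).
Geostrophic balance: in the Southern Hemisphere the Coriolis force deflects motion to the left, so the geostrophic wind blows 90° to the left of the pressure-gradient force (low pressure on the right).
Rotating 225° by 90° counterclockwise gives 135° — the wind blows toward the southeast.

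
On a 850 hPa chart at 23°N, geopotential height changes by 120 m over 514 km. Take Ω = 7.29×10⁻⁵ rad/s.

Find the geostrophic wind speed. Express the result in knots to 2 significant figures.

Coriolis parameter at 23°N:
f = 2Ω sin φ = 2 × 7.29×10⁻⁵ × sin 23° = 5.70×10⁻⁵ s⁻¹
Height gradient: |∂Z/∂n| = 120 m / 514000 m = 2.33×10⁻⁴
On a pressure surface, geostrophic balance gives V_g = (g/f)|∂Z/∂n|:
V_g = 9.81 × 2.33×10⁻⁴ / 5.70×10⁻⁵ = 40.2 m/s
Converting: 40.2 m/s × 1.944 = 78 knots

78 knots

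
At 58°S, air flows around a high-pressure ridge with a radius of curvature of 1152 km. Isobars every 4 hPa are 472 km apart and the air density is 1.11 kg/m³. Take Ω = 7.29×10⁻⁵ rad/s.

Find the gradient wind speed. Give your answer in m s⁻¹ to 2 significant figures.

6.5 m s⁻¹

Coriolis parameter at 58°S:
f = 2Ω sin φ = 2 × 7.29×10⁻⁵ × sin 58° = 1.24×10⁻⁴ s⁻¹
Pressure gradient: |∂P/∂n| = 400 Pa / 472000 m = 8.47×10⁻⁴ Pa/m
Geostrophic speed: V_g = |∂P/∂n|/(fρ) = 8.47×10⁻⁴/(1.24×10⁻⁴ × 1.11) = 6.17 m/s
Around a high, pressure-gradient force acts outward with centrifugal, so Coriolis balances both:
fV = (1/ρ)|∂P/∂n| + V²/R  →  V² − fR·V + fR·V_g = 0
With fR = 1.24×10⁻⁴ × 1152×10³ m = 142 m/s:
V = [fR − √((fR)² − 4 fR V_g)]/2 = [142 − √(142² − 4×142×6.17)]/2 = 6.47 m/s
Supergeostrophic (V > V_g = 6.17 m/s), as expected around a high.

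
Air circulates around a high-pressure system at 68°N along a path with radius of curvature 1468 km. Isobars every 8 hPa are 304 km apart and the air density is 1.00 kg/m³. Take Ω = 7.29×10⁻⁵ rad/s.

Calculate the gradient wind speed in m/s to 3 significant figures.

Coriolis parameter at 68°N:
f = 2Ω sin φ = 2 × 7.29×10⁻⁵ × sin 68° = 1.35×10⁻⁴ s⁻¹
Pressure gradient: |∂P/∂n| = 800 Pa / 304000 m = 2.63×10⁻³ Pa/m
Geostrophic speed: V_g = |∂P/∂n|/(fρ) = 2.63×10⁻³/(1.35×10⁻⁴ × 1.00) = 19.5 m/s
Around a high, pressure-gradient force acts outward with centrifugal, so Coriolis balances both:
fV = (1/ρ)|∂P/∂n| + V²/R  →  V² − fR·V + fR·V_g = 0
With fR = 1.35×10⁻⁴ × 1468×10³ m = 198 m/s:
V = [fR − √((fR)² − 4 fR V_g)]/2 = [198 − √(198² − 4×198×19.5)]/2 = 21.9 m/s
Supergeostrophic (V > V_g = 19.5 m/s), as expected around a high.

21.9 m/s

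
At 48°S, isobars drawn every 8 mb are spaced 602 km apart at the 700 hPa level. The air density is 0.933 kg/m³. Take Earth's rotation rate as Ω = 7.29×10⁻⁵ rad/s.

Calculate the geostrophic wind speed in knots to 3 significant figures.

25.6 knots

Coriolis parameter at 48°S:
f = 2Ω sin φ = 2 × 7.29×10⁻⁵ × sin 48° = 1.08×10⁻⁴ s⁻¹
Pressure gradient: |∂P/∂n| = 800 Pa / 602000 m = 1.33×10⁻³ Pa/m
Geostrophic balance (pressure-gradient force = Coriolis force):
V_g = (1/(fρ)) |∂P/∂n| = 1.33×10⁻³ / (1.08×10⁻⁴ × 0.933) = 13.1 m/s
Converting: 13.1 m/s × 1.944 = 25.6 knots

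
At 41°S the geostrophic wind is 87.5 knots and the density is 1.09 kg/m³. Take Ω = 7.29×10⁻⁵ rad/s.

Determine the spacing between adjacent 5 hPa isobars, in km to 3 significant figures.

107 km

Coriolis parameter at 41°S:
f = 2Ω sin φ = 2 × 7.29×10⁻⁵ × sin 41° = 9.57×10⁻⁵ s⁻¹
Wind speed in SI: 87.5 knots = 45.0 m/s
Geostrophic balance rearranged: |∂P/∂n| = f ρ V_g
|∂P/∂n| = 9.57×10⁻⁵ × 1.09 × 45.0 = 4.69×10⁻³ Pa/m
Isobar spacing: Δn = ΔP/|∂P/∂n| = 500 Pa / 4.69×10⁻³ Pa/m = 106536 m ≈ 107 km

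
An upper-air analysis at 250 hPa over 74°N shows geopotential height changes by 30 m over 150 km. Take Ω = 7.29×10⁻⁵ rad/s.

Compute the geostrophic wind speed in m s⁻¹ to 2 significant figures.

Coriolis parameter at 74°N:
f = 2Ω sin φ = 2 × 7.29×10⁻⁵ × sin 74° = 1.40×10⁻⁴ s⁻¹
Height gradient: |∂Z/∂n| = 30 m / 150000 m = 2.00×10⁻⁴
On a pressure surface, geostrophic balance gives V_g = (g/f)|∂Z/∂n|:
V_g = 9.81 × 2.00×10⁻⁴ / 1.40×10⁻⁴ = 14.0 m/s

14 m s⁻¹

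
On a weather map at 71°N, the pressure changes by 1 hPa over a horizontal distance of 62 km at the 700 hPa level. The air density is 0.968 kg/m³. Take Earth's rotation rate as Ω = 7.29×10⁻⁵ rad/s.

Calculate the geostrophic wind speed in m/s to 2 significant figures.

12 m/s

Coriolis parameter at 71°N:
f = 2Ω sin φ = 2 × 7.29×10⁻⁵ × sin 71° = 1.38×10⁻⁴ s⁻¹
Pressure gradient: |∂P/∂n| = 100 Pa / 62000 m = 1.61×10⁻³ Pa/m
Geostrophic balance (pressure-gradient force = Coriolis force):
V_g = (1/(fρ)) |∂P/∂n| = 1.61×10⁻³ / (1.38×10⁻⁴ × 0.968) = 12.1 m/s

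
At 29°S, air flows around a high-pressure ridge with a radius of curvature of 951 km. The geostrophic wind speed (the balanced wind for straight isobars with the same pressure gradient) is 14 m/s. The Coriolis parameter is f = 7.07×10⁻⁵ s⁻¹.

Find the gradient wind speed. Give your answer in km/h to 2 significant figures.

Around a high, pressure-gradient force acts outward with centrifugal, so Coriolis balances both:
fV = (1/ρ)|∂P/∂n| + V²/R  →  V² − fR·V + fR·V_g = 0
With fR = 7.07×10⁻⁵ × 951×10³ m = 67.2 m/s:
V = [fR − √((fR)² − 4 fR V_g)]/2 = [67.2 − √(67.2² − 4×67.2×14)]/2 = 19.9 m/s
Supergeostrophic (V > V_g = 14 m/s), as expected around a high.
Converting: 19.9 m/s × 3.6 = 72 km/h

72 km/h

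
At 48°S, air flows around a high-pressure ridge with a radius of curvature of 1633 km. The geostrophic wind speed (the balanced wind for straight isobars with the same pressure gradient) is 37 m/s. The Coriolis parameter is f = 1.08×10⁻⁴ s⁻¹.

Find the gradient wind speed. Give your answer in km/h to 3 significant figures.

Around a high, pressure-gradient force acts outward with centrifugal, so Coriolis balances both:
fV = (1/ρ)|∂P/∂n| + V²/R  →  V² − fR·V + fR·V_g = 0
With fR = 1.08×10⁻⁴ × 1633×10³ m = 176 m/s:
V = [fR − √((fR)² − 4 fR V_g)]/2 = [176 − √(176² − 4×176×37)]/2 = 52.8 m/s
Supergeostrophic (V > V_g = 37 m/s), as expected around a high.
Converting: 52.8 m/s × 3.6 = 190 km/h

190 km/h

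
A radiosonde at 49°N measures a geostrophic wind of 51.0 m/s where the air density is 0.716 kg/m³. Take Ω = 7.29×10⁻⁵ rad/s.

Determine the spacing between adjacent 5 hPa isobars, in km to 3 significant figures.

Coriolis parameter at 49°N:
f = 2Ω sin φ = 2 × 7.29×10⁻⁵ × sin 49° = 1.10×10⁻⁴ s⁻¹
Geostrophic balance rearranged: |∂P/∂n| = f ρ V_g
|∂P/∂n| = 1.10×10⁻⁴ × 0.716 × 51.0 = 4.02×10⁻³ Pa/m
Isobar spacing: Δn = ΔP/|∂P/∂n| = 500 Pa / 4.02×10⁻³ Pa/m = 124437 m ≈ 124 km

124 km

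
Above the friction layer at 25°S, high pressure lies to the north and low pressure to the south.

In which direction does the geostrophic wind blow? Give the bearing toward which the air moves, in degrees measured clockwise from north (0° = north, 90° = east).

090°

The pressure-gradient force points toward the south (bearing 180°).
Geostrophic balance: in the Southern Hemisphere the Coriolis force deflects motion to the left, so the geostrophic wind blows 90° to the left of the pressure-gradient force (low pressure on the right).
Rotating 180° by 90° counterclockwise gives 090° — the wind blows toward the east.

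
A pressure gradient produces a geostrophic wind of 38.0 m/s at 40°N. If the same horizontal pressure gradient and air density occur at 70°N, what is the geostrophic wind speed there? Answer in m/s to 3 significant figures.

With the same pressure gradient and density, V_g ∝ 1/f ∝ 1/sin φ.
V₂ = V₁ · sin φ₁ / sin φ₂ = 38.0 × sin 40° / sin 70°
V₂ = 38.0 × 0.6428/0.9397 = 26.0 m/s

26.0 m/s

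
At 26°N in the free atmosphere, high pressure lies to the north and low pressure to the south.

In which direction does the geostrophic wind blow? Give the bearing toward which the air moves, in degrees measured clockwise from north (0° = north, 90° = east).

The pressure-gradient force points toward the south (bearing 180°).
Geostrophic balance: in the Northern Hemisphere the Coriolis force deflects motion to the right, so the geostrophic wind blows 90° to the right of the pressure-gradient force (low pressure on the left).
Rotating 180° by 90° clockwise gives 270° — the wind blows toward the west.

270°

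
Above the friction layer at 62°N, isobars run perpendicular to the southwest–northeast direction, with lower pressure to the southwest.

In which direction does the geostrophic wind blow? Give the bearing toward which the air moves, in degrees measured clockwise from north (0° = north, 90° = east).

315°

The pressure-gradient force points toward the southwest (bearing 225°).
Geostrophic balance: in the Northern Hemisphere the Coriolis force deflects motion to the right, so the geostrophic wind blows 90° to the right of the pressure-gradient force (low pressure on the left).
Rotating 225° by 90° clockwise gives 315° — the wind blows toward the northwest.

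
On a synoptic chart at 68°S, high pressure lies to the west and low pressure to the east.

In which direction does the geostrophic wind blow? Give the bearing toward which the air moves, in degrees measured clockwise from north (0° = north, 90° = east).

000°

The pressure-gradient force points toward the east (bearing 090°).
Geostrophic balance: in the Southern Hemisphere the Coriolis force deflects motion to the left, so the geostrophic wind blows 90° to the left of the pressure-gradient force (low pressure on the right).
Rotating 090° by 90° counterclockwise gives 000° — the wind blows toward the north.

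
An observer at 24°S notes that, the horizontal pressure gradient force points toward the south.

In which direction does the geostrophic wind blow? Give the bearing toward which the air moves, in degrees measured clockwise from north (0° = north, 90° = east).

090°

The pressure-gradient force points toward the south (bearing 180°).
Geostrophic balance: in the Southern Hemisphere the Coriolis force deflects motion to the left, so the geostrophic wind blows 90° to the left of the pressure-gradient force (low pressure on the right).
Rotating 180° by 90° counterclockwise gives 090° — the wind blows toward the east.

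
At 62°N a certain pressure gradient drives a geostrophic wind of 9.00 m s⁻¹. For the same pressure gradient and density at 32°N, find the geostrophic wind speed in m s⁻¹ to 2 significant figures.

15 m s⁻¹

With the same pressure gradient and density, V_g ∝ 1/f ∝ 1/sin φ.
V₂ = V₁ · sin φ₁ / sin φ₂ = 9.00 × sin 62° / sin 32°
V₂ = 9.00 × 0.8829/0.5299 = 15 m s⁻¹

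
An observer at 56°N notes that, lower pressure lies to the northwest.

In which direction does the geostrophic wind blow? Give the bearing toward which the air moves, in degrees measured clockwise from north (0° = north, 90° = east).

045°

The pressure-gradient force points toward the northwest (bearing 315°).
Geostrophic balance: in the Northern Hemisphere the Coriolis force deflects motion to the right, so the geostrophic wind blows 90° to the right of the pressure-gradient force (low pressure on the left).
Rotating 315° by 90° clockwise gives 045° — the wind blows toward the northeast.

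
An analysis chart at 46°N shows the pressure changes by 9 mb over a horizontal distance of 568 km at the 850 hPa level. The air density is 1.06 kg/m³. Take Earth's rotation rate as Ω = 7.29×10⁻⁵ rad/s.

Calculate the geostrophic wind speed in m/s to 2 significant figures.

Coriolis parameter at 46°N:
f = 2Ω sin φ = 2 × 7.29×10⁻⁵ × sin 46° = 1.05×10⁻⁴ s⁻¹
Pressure gradient: |∂P/∂n| = 900 Pa / 568000 m = 1.58×10⁻³ Pa/m
Geostrophic balance (pressure-gradient force = Coriolis force):
V_g = (1/(fρ)) |∂P/∂n| = 1.58×10⁻³ / (1.05×10⁻⁴ × 1.06) = 14.3 m/s

14 m/s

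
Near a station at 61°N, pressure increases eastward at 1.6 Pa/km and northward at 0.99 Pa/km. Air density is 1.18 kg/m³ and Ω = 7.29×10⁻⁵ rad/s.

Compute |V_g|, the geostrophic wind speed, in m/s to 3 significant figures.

Coriolis parameter at 61°N:
f = 2Ω sin φ = 2 × 7.29×10⁻⁵ × sin 61° = 1.28×10⁻⁴ s⁻¹
Component geostrophic relations (x east, y north):
u_g = −(1/(fρ)) ∂P/∂y,  v_g = (1/(fρ)) ∂P/∂x
u_g = −(0.99×10⁻³)/(1.28×10⁻⁴ × 1.18) = −6.58 m/s;  v_g = (1.6×10⁻³)/(1.28×10⁻⁴ × 1.18) = 10.6 m/s
|V_g| = √(u_g² + v_g²) = 12.5 m/s

12.5 m/s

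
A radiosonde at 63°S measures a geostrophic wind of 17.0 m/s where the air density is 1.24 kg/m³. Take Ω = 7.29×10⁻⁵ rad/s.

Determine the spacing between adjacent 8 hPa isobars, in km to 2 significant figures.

Coriolis parameter at 63°S:
f = 2Ω sin φ = 2 × 7.29×10⁻⁵ × sin 63° = 1.30×10⁻⁴ s⁻¹
Geostrophic balance rearranged: |∂P/∂n| = f ρ V_g
|∂P/∂n| = 1.30×10⁻⁴ × 1.24 × 17.0 = 2.74×10⁻³ Pa/m
Isobar spacing: Δn = ΔP/|∂P/∂n| = 800 Pa / 2.74×10⁻³ Pa/m = 292133 m ≈ 290 km

290 km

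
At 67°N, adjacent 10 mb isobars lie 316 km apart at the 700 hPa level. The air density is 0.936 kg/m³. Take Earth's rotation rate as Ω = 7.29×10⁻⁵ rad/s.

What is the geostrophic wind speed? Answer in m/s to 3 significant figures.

25.2 m/s

Coriolis parameter at 67°N:
f = 2Ω sin φ = 2 × 7.29×10⁻⁵ × sin 67° = 1.34×10⁻⁴ s⁻¹
Pressure gradient: |∂P/∂n| = 1000 Pa / 316000 m = 3.16×10⁻³ Pa/m
Geostrophic balance (pressure-gradient force = Coriolis force):
V_g = (1/(fρ)) |∂P/∂n| = 3.16×10⁻³ / (1.34×10⁻⁴ × 0.936) = 25.2 m/s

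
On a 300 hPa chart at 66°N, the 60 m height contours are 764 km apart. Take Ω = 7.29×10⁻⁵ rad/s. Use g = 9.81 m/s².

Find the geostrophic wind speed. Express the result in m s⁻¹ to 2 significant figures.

Coriolis parameter at 66°N:
f = 2Ω sin φ = 2 × 7.29×10⁻⁵ × sin 66° = 1.33×10⁻⁴ s⁻¹
Height gradient: |∂Z/∂n| = 60 m / 764000 m = 7.85×10⁻⁵
On a pressure surface, geostrophic balance gives V_g = (g/f)|∂Z/∂n|:
V_g = 9.81 × 7.85×10⁻⁵ / 1.33×10⁻⁴ = 5.78 m/s

5.8 m s⁻¹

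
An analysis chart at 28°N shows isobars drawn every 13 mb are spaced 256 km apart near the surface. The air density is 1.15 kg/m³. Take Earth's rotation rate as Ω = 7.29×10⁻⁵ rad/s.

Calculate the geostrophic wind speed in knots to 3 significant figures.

125 knots

Coriolis parameter at 28°N:
f = 2Ω sin φ = 2 × 7.29×10⁻⁵ × sin 28° = 6.84×10⁻⁵ s⁻¹
Pressure gradient: |∂P/∂n| = 1300 Pa / 256000 m = 5.08×10⁻³ Pa/m
Geostrophic balance (pressure-gradient force = Coriolis force):
V_g = (1/(fρ)) |∂P/∂n| = 5.08×10⁻³ / (6.84×10⁻⁵ × 1.15) = 64.5 m/s
Converting: 64.5 m/s × 1.944 = 125 knots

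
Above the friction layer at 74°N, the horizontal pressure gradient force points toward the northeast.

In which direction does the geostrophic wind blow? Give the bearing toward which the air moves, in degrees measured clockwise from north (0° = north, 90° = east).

The pressure-gradient force points toward the northeast (bearing 045°).
Geostrophic balance: in the Northern Hemisphere the Coriolis force deflects motion to the right, so the geostrophic wind blows 90° to the right of the pressure-gradient force (low pressure on the left).
Rotating 045° by 90° clockwise gives 135° — the wind blows toward the southeast.

135°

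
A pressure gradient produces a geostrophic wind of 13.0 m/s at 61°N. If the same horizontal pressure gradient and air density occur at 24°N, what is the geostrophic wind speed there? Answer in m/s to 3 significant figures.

With the same pressure gradient and density, V_g ∝ 1/f ∝ 1/sin φ.
V₂ = V₁ · sin φ₁ / sin φ₂ = 13.0 × sin 61° / sin 24°
V₂ = 13.0 × 0.8746/0.4067 = 28.0 m/s

28.0 m/s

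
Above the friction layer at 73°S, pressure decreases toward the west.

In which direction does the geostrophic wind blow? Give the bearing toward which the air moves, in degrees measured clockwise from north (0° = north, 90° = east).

The pressure-gradient force points toward the west (bearing 270°).
Geostrophic balance: in the Southern Hemisphere the Coriolis force deflects motion to the left, so the geostrophic wind blows 90° to the left of the pressure-gradient force (low pressure on the right).
Rotating 270° by 90° counterclockwise gives 180° — the wind blows toward the south.

180°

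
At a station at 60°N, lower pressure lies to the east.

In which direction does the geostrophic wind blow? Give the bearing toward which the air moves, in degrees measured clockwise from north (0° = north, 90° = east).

180°

The pressure-gradient force points toward the east (bearing 090°).
Geostrophic balance: in the Northern Hemisphere the Coriolis force deflects motion to the right, so the geostrophic wind blows 90° to the right of the pressure-gradient force (low pressure on the left).
Rotating 090° by 90° clockwise gives 180° — the wind blows toward the south.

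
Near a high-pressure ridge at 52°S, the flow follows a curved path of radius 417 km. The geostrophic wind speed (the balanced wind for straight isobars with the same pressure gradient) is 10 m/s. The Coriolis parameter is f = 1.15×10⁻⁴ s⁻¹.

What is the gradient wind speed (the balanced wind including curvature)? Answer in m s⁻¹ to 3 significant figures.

Around a high, pressure-gradient force acts outward with centrifugal, so Coriolis balances both:
fV = (1/ρ)|∂P/∂n| + V²/R  →  V² − fR·V + fR·V_g = 0
With fR = 1.15×10⁻⁴ × 417×10³ m = 48.0 m/s:
V = [fR − √((fR)² − 4 fR V_g)]/2 = [48.0 − √(48.0² − 4×48.0×10)]/2 = 14.2 m/s
Supergeostrophic (V > V_g = 10 m/s), as expected around a high.

14.2 m s⁻¹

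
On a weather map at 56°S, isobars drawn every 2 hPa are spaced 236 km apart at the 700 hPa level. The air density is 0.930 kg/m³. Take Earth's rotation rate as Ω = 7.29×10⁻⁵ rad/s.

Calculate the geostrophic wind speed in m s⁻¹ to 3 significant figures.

7.54 m s⁻¹

Coriolis parameter at 56°S:
f = 2Ω sin φ = 2 × 7.29×10⁻⁵ × sin 56° = 1.21×10⁻⁴ s⁻¹
Pressure gradient: |∂P/∂n| = 200 Pa / 236000 m = 8.47×10⁻⁴ Pa/m
Geostrophic balance (pressure-gradient force = Coriolis force):
V_g = (1/(fρ)) |∂P/∂n| = 8.47×10⁻⁴ / (1.21×10⁻⁴ × 0.930) = 7.54 m/s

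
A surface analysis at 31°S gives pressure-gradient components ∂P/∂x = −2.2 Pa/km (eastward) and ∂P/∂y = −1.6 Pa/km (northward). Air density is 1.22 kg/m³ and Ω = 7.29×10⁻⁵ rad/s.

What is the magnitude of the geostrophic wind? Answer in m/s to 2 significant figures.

30 m/s

Coriolis parameter at 31°S:
f = 2Ω sin φ = 2 × 7.29×10⁻⁵ × sin 31° = 7.51×10⁻⁵ s⁻¹
In the Southern Hemisphere f is negative: f = −7.51×10⁻⁵ s⁻¹.
Component geostrophic relations (x east, y north):
u_g = −(1/(fρ)) ∂P/∂y,  v_g = (1/(fρ)) ∂P/∂x
u_g = −(−1.6×10⁻³)/(−7.51×10⁻⁵ × 1.22) = −17.5 m/s;  v_g = (−2.2×10⁻³)/(−7.51×10⁻⁵ × 1.22) = 24.0 m/s
|V_g| = √(u_g² + v_g²) = 29.7 m/s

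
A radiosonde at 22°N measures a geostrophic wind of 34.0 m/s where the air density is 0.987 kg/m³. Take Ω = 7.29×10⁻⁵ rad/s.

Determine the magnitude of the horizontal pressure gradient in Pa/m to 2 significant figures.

1.8×10⁻³ Pa/m

Coriolis parameter at 22°N:
f = 2Ω sin φ = 2 × 7.29×10⁻⁵ × sin 22° = 5.46×10⁻⁵ s⁻¹
Geostrophic balance rearranged: |∂P/∂n| = f ρ V_g
|∂P/∂n| = 5.46×10⁻⁵ × 0.987 × 34.0 = 1.83×10⁻³ Pa/m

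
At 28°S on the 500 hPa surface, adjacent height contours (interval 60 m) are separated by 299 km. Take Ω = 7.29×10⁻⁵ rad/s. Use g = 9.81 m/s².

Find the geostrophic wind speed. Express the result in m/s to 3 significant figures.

28.8 m/s

Coriolis parameter at 28°S:
f = 2Ω sin φ = 2 × 7.29×10⁻⁵ × sin 28° = 6.84×10⁻⁵ s⁻¹
Height gradient: |∂Z/∂n| = 60 m / 299000 m = 2.01×10⁻⁴
On a pressure surface, geostrophic balance gives V_g = (g/f)|∂Z/∂n|:
V_g = 9.81 × 2.01×10⁻⁴ / 6.84×10⁻⁵ = 28.8 m/s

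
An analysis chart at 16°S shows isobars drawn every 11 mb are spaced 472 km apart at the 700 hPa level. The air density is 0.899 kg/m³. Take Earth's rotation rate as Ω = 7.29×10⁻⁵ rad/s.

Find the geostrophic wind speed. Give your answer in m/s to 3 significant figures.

Coriolis parameter at 16°S:
f = 2Ω sin φ = 2 × 7.29×10⁻⁵ × sin 16° = 4.02×10⁻⁵ s⁻¹
Pressure gradient: |∂P/∂n| = 1100 Pa / 472000 m = 2.33×10⁻³ Pa/m
Geostrophic balance (pressure-gradient force = Coriolis force):
V_g = (1/(fρ)) |∂P/∂n| = 2.33×10⁻³ / (4.02×10⁻⁵ × 0.899) = 64.5 m/s

64.5 m/s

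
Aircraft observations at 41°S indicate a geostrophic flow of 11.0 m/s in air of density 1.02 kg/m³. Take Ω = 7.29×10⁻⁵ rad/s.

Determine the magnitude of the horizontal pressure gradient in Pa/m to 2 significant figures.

Coriolis parameter at 41°S:
f = 2Ω sin φ = 2 × 7.29×10⁻⁵ × sin 41° = 9.57×10⁻⁵ s⁻¹
Geostrophic balance rearranged: |∂P/∂n| = f ρ V_g
|∂P/∂n| = 9.57×10⁻⁵ × 1.02 × 11.0 = 1.07×10⁻³ Pa/m

1.1×10⁻³ Pa/m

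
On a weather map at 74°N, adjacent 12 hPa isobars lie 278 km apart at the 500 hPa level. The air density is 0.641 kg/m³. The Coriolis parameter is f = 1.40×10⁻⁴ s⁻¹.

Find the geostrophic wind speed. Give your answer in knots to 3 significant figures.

Pressure gradient: |∂P/∂n| = 1200 Pa / 278000 m = 4.32×10⁻³ Pa/m
Geostrophic balance (pressure-gradient force = Coriolis force):
V_g = (1/(fρ)) |∂P/∂n| = 4.32×10⁻³ / (1.40×10⁻⁴ × 0.641) = 48.1 m/s
Converting: 48.1 m/s × 1.944 = 93.5 knots

93.5 knots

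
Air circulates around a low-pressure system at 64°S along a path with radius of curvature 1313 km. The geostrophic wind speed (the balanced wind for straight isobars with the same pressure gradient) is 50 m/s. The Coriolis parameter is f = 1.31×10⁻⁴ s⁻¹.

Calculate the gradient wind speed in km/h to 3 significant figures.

Around a low, centrifugal force acts outward with Coriolis, so pressure-gradient force balances both:
(1/ρ)|∂P/∂n| = fV + V²/R  →  V² + fR·V − fR·V_g = 0
With fR = 1.31×10⁻⁴ × 1313×10³ m = 172 m/s:
V = [−fR + √((fR)² + 4 fR V_g)]/2 = [−172 + √(172² + 4×172×50)]/2 = 40.5 m/s
Subgeostrophic (V < V_g = 50 m/s), as expected around a low.
Converting: 40.5 m/s × 3.6 = 146 km/h

146 km/h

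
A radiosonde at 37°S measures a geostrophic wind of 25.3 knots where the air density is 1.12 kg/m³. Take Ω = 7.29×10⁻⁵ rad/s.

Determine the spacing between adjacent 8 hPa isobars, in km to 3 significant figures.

625 km

Coriolis parameter at 37°S:
f = 2Ω sin φ = 2 × 7.29×10⁻⁵ × sin 37° = 8.77×10⁻⁵ s⁻¹
Wind speed in SI: 25.3 knots = 13.0 m/s
Geostrophic balance rearranged: |∂P/∂n| = f ρ V_g
|∂P/∂n| = 8.77×10⁻⁵ × 1.12 × 13.0 = 1.28×10⁻³ Pa/m
Isobar spacing: Δn = ΔP/|∂P/∂n| = 800 Pa / 1.28×10⁻³ Pa/m = 625450 m ≈ 625 km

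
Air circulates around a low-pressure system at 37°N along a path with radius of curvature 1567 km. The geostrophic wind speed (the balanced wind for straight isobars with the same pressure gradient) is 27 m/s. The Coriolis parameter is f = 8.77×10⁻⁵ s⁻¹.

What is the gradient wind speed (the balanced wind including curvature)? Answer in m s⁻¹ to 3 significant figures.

23.1 m s⁻¹

Around a low, centrifugal force acts outward with Coriolis, so pressure-gradient force balances both:
(1/ρ)|∂P/∂n| = fV + V²/R  →  V² + fR·V − fR·V_g = 0
With fR = 8.77×10⁻⁵ × 1567×10³ m = 137 m/s:
V = [−fR + √((fR)² + 4 fR V_g)]/2 = [−137 + √(137² + 4×137×27)]/2 = 23.1 m/s
Subgeostrophic (V < V_g = 27 m/s), as expected around a low.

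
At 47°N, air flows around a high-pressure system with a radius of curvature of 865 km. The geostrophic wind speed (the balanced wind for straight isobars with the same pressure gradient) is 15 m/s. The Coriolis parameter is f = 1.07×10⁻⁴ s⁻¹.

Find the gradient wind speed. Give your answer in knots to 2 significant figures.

Around a high, pressure-gradient force acts outward with centrifugal, so Coriolis balances both:
fV = (1/ρ)|∂P/∂n| + V²/R  →  V² − fR·V + fR·V_g = 0
With fR = 1.07×10⁻⁴ × 865×10³ m = 92.6 m/s:
V = [fR − √((fR)² − 4 fR V_g)]/2 = [92.6 − √(92.6² − 4×92.6×15)]/2 = 18.8 m/s
Supergeostrophic (V > V_g = 15 m/s), as expected around a high.
Converting: 18.8 m/s × 1.944 = 37 knots

37 knots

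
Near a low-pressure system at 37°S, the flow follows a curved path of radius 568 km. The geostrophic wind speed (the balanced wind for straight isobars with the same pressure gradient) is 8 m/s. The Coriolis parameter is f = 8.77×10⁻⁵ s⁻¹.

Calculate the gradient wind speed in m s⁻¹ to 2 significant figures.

7.0 m s⁻¹

Around a low, centrifugal force acts outward with Coriolis, so pressure-gradient force balances both:
(1/ρ)|∂P/∂n| = fV + V²/R  →  V² + fR·V − fR·V_g = 0
With fR = 8.77×10⁻⁵ × 568×10³ m = 49.8 m/s:
V = [−fR + √((fR)² + 4 fR V_g)]/2 = [−49.8 + √(49.8² + 4×49.8×8)]/2 = 7.01 m/s
Subgeostrophic (V < V_g = 8 m/s), as expected around a low.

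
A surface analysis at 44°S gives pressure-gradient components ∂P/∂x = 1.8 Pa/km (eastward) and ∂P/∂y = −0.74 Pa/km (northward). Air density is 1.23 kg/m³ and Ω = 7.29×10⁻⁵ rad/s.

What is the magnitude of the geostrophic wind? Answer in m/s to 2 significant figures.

16 m/s

Coriolis parameter at 44°S:
f = 2Ω sin φ = 2 × 7.29×10⁻⁵ × sin 44° = 1.01×10⁻⁴ s⁻¹
In the Southern Hemisphere f is negative: f = −1.01×10⁻⁴ s⁻¹.
Component geostrophic relations (x east, y north):
u_g = −(1/(fρ)) ∂P/∂y,  v_g = (1/(fρ)) ∂P/∂x
u_g = −(−0.74×10⁻³)/(−1.01×10⁻⁴ × 1.23) = −5.94 m/s;  v_g = (1.8×10⁻³)/(−1.01×10⁻⁴ × 1.23) = −14.4 m/s
|V_g| = √(u_g² + v_g²) = 15.6 m/s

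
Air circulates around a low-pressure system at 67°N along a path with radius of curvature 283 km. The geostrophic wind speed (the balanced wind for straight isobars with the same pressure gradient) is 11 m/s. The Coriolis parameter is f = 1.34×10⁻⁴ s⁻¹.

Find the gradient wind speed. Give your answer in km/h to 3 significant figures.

32.1 km/h

Around a low, centrifugal force acts outward with Coriolis, so pressure-gradient force balances both:
(1/ρ)|∂P/∂n| = fV + V²/R  →  V² + fR·V − fR·V_g = 0
With fR = 1.34×10⁻⁴ × 283×10³ m = 37.9 m/s:
V = [−fR + √((fR)² + 4 fR V_g)]/2 = [−37.9 + √(37.9² + 4×37.9×11)]/2 = 8.91 m/s
Subgeostrophic (V < V_g = 11 m/s), as expected around a low.
Converting: 8.91 m/s × 3.6 = 32.1 km/h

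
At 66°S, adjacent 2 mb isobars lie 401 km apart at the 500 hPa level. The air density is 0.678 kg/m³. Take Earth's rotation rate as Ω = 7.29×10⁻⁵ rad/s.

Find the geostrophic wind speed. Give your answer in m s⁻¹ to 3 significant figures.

5.52 m s⁻¹

Coriolis parameter at 66°S:
f = 2Ω sin φ = 2 × 7.29×10⁻⁵ × sin 66° = 1.33×10⁻⁴ s⁻¹
Pressure gradient: |∂P/∂n| = 200 Pa / 401000 m = 4.99×10⁻⁴ Pa/m
Geostrophic balance (pressure-gradient force = Coriolis force):
V_g = (1/(fρ)) |∂P/∂n| = 4.99×10⁻⁴ / (1.33×10⁻⁴ × 0.678) = 5.52 m/s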